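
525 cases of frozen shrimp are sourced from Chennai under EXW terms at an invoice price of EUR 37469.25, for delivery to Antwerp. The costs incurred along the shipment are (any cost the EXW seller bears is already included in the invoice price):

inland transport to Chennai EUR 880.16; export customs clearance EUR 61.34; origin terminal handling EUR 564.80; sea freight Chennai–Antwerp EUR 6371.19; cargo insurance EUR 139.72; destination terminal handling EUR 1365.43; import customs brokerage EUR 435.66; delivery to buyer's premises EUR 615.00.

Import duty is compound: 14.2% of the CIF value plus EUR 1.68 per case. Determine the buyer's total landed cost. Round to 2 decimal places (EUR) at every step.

EXW: the seller makes goods available at their premises; the buyer bears all onward costs.
CIF value = EXW price + inland to port + export clearance + origin terminal + freight + insurance = 37469.25 + 880.16 + 61.34 + 564.80 + 6371.19 + 139.72 = 45486.46
Ad valorem component: 45486.46 × 14.2% = 6459.08
Specific component: 525 × 1.68 = 882.00
Import duty = 6459.08 + 882.00 = 7341.08
Buyer bears: inland to port 880.16 + export clearance 61.34 + origin terminal 564.80 + freight 6371.19 + insurance 139.72 + destination terminal 1365.43 + brokerage 435.66 + delivery 615.00 + duty 7341.08 = 17774.38
Landed cost = invoice 37469.25 + 17774.38 = 55243.63

Total landed cost: EUR 55243.63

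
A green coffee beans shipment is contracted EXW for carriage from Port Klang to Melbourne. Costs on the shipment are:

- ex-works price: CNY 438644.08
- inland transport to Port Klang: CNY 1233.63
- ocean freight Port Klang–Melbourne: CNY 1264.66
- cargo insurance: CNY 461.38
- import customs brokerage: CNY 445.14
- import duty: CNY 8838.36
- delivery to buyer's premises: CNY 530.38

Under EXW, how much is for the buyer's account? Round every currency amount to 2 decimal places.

Buyer's account: CNY 12773.55

EXW: the seller makes goods available at their premises; the buyer bears all onward costs.
Seller's account: goods 438644.08 = 438644.08
Buyer's account: inland to port 1233.63 + freight 1264.66 + insurance 461.38 + brokerage 445.14 + duty 8838.36 + delivery 530.38 = 12773.55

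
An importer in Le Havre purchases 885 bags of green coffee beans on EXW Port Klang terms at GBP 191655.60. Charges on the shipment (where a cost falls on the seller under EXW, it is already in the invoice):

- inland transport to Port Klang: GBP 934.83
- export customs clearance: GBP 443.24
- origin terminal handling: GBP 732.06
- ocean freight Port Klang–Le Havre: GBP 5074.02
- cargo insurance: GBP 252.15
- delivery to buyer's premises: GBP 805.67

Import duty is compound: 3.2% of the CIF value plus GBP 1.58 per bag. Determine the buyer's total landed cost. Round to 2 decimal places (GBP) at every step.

Total landed cost: GBP 207666.81

EXW: the seller makes goods available at their premises; the buyer bears all onward costs.
CIF value = EXW price + inland to port + export clearance + origin terminal + freight + insurance = 191655.60 + 934.83 + 443.24 + 732.06 + 5074.02 + 252.15 = 199091.90
Ad valorem component: 199091.90 × 3.2% = 6370.94
Specific component: 885 × 1.58 = 1398.30
Import duty = 6370.94 + 1398.30 = 7769.24
Buyer bears: inland to port 934.83 + export clearance 443.24 + origin terminal 732.06 + freight 5074.02 + insurance 252.15 + delivery 805.67 + duty 7769.24 = 16011.21
Landed cost = invoice 191655.60 + 16011.21 = 207666.81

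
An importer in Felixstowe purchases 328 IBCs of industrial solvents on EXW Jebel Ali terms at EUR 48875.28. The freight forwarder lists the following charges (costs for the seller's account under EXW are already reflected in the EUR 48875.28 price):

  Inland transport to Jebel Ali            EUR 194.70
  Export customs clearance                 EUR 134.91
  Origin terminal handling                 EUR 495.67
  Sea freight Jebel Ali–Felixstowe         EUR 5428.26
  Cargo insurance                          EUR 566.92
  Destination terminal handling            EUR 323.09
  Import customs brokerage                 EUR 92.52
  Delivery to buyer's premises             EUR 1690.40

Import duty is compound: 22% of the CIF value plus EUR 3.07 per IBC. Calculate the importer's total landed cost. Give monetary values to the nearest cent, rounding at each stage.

Total landed cost: EUR 71061.77

EXW: the seller makes goods available at their premises; the buyer bears all onward costs.
CIF value = EXW price + inland to port + export clearance + origin terminal + freight + insurance = 48875.28 + 194.70 + 134.91 + 495.67 + 5428.26 + 566.92 = 55695.74
Ad valorem component: 55695.74 × 22% = 12253.06
Specific component: 328 × 3.07 = 1006.96
Import duty = 12253.06 + 1006.96 = 13260.02
Buyer bears: inland to port 194.70 + export clearance 134.91 + origin terminal 495.67 + freight 5428.26 + insurance 566.92 + destination terminal 323.09 + brokerage 92.52 + delivery 1690.40 + duty 13260.02 = 22186.49
Landed cost = invoice 48875.28 + 22186.49 = 71061.77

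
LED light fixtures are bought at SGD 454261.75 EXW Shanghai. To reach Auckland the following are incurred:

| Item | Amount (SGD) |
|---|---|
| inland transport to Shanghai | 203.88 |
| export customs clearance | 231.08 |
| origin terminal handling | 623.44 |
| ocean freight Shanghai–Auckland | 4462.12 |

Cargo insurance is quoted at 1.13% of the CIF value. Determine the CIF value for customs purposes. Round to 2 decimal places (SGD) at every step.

Let C be the CIF value. C = EXW price + pre-shipment costs + freight + 1.13% × C
C − 1.13% × C = 454261.75 + 203.88 + 231.08 + 623.44 + 4462.12
0.9887 × C = 459782.27
C = 459782.27 / 0.9887 = 465037.19
Insurance premium = 1.13% × 465037.19 = 5254.92

CIF value: SGD 465037.19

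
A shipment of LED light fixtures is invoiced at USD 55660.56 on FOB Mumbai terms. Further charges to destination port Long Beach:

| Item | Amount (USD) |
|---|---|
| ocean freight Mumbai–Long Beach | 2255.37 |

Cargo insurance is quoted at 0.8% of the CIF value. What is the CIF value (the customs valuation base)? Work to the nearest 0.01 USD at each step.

Let C be the CIF value. C = FOB price + freight + 0.8% × C
C − 0.8% × C = 55660.56 + 2255.37
0.992 × C = 57915.93
C = 57915.93 / 0.992 = 58382.99
Insurance premium = 0.8% × 58382.99 = 467.06

CIF value: USD 58382.99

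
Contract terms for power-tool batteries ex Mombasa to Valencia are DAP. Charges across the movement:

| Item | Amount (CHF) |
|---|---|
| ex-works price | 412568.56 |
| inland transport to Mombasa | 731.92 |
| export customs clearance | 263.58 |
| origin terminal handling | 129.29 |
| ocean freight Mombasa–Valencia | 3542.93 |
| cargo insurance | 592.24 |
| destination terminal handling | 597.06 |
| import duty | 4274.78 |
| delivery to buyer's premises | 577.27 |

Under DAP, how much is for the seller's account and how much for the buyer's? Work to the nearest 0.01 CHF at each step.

DAP: the seller bears all costs to the named destination except import duty and clearance.
Seller's account: goods 412568.56 + inland to port 731.92 + export clearance 263.58 + origin terminal 129.29 + freight 3542.93 + insurance 592.24 + destination terminal 597.06 + delivery 577.27 = 419002.85
Buyer's account: duty 4274.78 = 4274.78

Seller: CHF 419002.85; buyer: CHF 4274.78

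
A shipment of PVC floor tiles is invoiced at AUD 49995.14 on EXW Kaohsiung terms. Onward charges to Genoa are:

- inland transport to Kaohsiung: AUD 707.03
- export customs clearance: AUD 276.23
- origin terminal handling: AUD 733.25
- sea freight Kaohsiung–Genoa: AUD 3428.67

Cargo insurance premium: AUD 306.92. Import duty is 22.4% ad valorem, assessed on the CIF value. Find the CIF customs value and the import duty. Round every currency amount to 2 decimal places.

CIF = EXW price + pre-shipment costs + freight + insurance
CIF = 49995.14 + 707.03 + 276.23 + 733.25 + 3428.67 + 306.92 = 55447.24
Import duty = 55447.24 × 22.4% = 12420.18

CIF value: AUD 55447.24; import duty: AUD 12420.18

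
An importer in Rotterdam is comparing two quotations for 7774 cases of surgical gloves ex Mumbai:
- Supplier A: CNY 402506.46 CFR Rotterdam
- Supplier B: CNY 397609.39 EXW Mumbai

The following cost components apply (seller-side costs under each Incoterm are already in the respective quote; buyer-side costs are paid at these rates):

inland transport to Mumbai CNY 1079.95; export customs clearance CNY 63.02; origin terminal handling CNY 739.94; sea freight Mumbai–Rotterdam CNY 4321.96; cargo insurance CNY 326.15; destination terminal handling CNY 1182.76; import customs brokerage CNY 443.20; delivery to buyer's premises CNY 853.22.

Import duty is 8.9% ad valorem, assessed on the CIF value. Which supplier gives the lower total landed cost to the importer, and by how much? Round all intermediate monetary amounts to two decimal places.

Supplier A (CFR):
CIF value = CFR price + insurance = 402506.46 + 326.15 = 402832.61
Import duty = 402832.61 × 8.9% = 35852.10
Buyer bears (A): 326.15 + 1182.76 + 443.20 + 853.22 = 2805.33
Landed cost (A) = invoice 402506.46 + 2805.33 + duty 35852.10 = 441163.89
Supplier B (EXW):
CIF value = EXW price + inland to port + export clearance + origin terminal + freight + insurance = 397609.39 + 1079.95 + 63.02 + 739.94 + 4321.96 + 326.15 = 404140.41
Import duty = 404140.41 × 8.9% = 35968.50
Buyer bears (B): 1079.95 + 63.02 + 739.94 + 4321.96 + 326.15 + 1182.76 + 443.20 + 853.22 = 9010.20
Landed cost (B) = invoice 397609.39 + 9010.20 + duty 35968.50 = 442588.09
Difference = |441163.89 − 442588.09| = 1424.20

Supplier A is cheaper by CNY 1424.20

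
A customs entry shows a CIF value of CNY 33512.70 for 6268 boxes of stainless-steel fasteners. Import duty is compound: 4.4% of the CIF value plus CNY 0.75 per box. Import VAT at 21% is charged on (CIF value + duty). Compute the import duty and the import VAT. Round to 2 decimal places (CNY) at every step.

Ad valorem component: 33512.70 × 4.4% = 1474.56
Specific component: 6268 × 0.75 = 4701.00
Import duty = 1474.56 + 4701.00 = 6175.56
VAT base = CIF + duty = 33512.70 + 6175.56 = 39688.26
Import VAT = 39688.26 × 21% = 8334.53

Import duty: CNY 6175.56; import VAT: CNY 8334.53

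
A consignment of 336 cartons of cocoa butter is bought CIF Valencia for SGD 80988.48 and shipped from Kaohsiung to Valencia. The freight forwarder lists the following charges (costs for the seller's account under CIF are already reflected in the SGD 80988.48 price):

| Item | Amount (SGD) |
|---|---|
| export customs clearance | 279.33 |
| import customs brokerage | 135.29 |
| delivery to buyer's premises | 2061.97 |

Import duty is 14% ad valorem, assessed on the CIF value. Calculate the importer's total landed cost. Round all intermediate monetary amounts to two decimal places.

CIF: the seller pays costs through ocean freight and marine insurance to the destination port.
Already in the invoice (seller's account under CIF): export clearance — exclude.
The CIF price already equals the CIF value: 80988.48
Import duty = 80988.48 × 14% = 11338.39
Buyer bears: brokerage 135.29 + delivery 2061.97 + duty 11338.39 = 13535.65
Landed cost = invoice 80988.48 + 13535.65 = 94524.13

Total landed cost: SGD 94524.13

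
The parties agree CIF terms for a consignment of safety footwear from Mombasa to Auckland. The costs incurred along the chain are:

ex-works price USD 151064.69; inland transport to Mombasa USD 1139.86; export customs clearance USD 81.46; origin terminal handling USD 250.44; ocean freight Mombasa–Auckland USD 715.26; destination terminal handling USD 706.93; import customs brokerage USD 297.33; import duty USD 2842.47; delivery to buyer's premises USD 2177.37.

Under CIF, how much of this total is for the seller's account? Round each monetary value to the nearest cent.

Seller's account: USD 153251.71

CIF: the seller pays costs through ocean freight and marine insurance to the destination port.
Seller's account: goods 151064.69 + inland to port 1139.86 + export clearance 81.46 + origin terminal 250.44 + freight 715.26 = 153251.71
Buyer's account: destination terminal 706.93 + brokerage 297.33 + duty 2842.47 + delivery 2177.37 = 6024.10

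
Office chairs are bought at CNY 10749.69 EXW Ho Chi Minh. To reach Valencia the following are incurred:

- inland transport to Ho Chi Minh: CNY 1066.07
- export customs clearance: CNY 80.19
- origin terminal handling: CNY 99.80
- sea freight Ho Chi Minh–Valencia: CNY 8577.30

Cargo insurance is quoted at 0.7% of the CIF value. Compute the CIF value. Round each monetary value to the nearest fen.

CIF value: CNY 20718.08

Let C be the CIF value. C = EXW price + pre-shipment costs + freight + 0.7% × C
C − 0.7% × C = 10749.69 + 1066.07 + 80.19 + 99.80 + 8577.30
0.993 × C = 20573.05
C = 20573.05 / 0.993 = 20718.08
Insurance premium = 0.7% × 20718.08 = 145.03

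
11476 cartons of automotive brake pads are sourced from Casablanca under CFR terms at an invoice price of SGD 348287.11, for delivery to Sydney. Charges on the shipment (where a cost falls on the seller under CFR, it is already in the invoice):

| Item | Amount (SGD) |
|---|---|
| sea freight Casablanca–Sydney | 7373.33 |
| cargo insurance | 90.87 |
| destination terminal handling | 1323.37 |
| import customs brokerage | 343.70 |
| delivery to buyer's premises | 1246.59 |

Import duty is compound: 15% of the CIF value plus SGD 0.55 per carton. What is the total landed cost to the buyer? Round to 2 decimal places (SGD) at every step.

Total landed cost: SGD 409860.14

CFR: the seller pays costs through ocean freight to the destination port, but not insurance.
Already in the invoice (seller's account under CFR): freight — exclude.
CIF value = CFR price + insurance = 348287.11 + 90.87 = 348377.98
Ad valorem component: 348377.98 × 15% = 52256.70
Specific component: 11476 × 0.55 = 6311.80
Import duty = 52256.70 + 6311.80 = 58568.50
Buyer bears: insurance 90.87 + destination terminal 1323.37 + brokerage 343.70 + delivery 1246.59 + duty 58568.50 = 61573.03
Landed cost = invoice 348287.11 + 61573.03 = 409860.14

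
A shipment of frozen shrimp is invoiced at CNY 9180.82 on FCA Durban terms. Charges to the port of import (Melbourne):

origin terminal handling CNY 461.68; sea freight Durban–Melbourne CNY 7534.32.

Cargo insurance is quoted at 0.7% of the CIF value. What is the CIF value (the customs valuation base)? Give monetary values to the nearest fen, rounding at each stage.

CIF value: CNY 17297.91

Let C be the CIF value. C = FCA price + pre-shipment costs + freight + 0.7% × C
C − 0.7% × C = 9180.82 + 461.68 + 7534.32
0.993 × C = 17176.82
C = 17176.82 / 0.993 = 17297.91
Insurance premium = 0.7% × 17297.91 = 121.09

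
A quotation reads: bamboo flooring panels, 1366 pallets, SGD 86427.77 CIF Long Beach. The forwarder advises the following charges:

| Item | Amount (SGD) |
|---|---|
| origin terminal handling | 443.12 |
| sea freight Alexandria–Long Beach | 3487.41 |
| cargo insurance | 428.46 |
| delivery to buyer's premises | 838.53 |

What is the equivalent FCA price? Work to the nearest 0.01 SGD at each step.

FCA price: SGD 82068.78

Not relevant to the conversion: delivery — on the buyer under both terms; not part of either seller's price.
From CIF to FCA, the seller no longer bears: origin terminal, freight, insurance.
FCA price = 86427.77 − 443.12 − 3487.41 − 428.46 = 82068.78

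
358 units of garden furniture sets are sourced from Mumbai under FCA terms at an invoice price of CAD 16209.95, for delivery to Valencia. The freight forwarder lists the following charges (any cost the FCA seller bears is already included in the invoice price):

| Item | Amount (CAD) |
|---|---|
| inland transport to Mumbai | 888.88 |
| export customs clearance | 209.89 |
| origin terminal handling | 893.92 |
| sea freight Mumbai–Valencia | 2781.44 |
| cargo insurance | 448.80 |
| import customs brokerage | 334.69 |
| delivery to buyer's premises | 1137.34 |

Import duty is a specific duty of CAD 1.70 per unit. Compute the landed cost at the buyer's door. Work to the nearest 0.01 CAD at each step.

Total landed cost: CAD 22414.74

FCA: the seller delivers export-cleared goods to the carrier; the buyer bears costs from that point.
Already in the invoice (seller's account under FCA): inland to port, export clearance — exclude.
CIF value = FCA price + origin terminal + freight + insurance = 16209.95 + 893.92 + 2781.44 + 448.80 = 20334.11
Import duty = 358 × 1.70 = 608.60
Buyer bears: origin terminal 893.92 + freight 2781.44 + insurance 448.80 + brokerage 334.69 + delivery 1137.34 + duty 608.60 = 6204.79
Landed cost = invoice 16209.95 + 6204.79 = 22414.74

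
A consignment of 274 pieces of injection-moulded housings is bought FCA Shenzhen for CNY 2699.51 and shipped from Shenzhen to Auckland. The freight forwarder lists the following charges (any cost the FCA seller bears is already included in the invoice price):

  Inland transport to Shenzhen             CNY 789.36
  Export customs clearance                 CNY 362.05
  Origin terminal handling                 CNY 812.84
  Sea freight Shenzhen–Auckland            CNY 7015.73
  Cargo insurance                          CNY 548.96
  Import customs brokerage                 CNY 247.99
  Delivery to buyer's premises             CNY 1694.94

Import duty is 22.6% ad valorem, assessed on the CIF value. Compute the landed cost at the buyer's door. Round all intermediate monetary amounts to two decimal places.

Total landed cost: CNY 15523.38

FCA: the seller delivers export-cleared goods to the carrier; the buyer bears costs from that point.
Already in the invoice (seller's account under FCA): inland to port, export clearance — exclude.
CIF value = FCA price + origin terminal + freight + insurance = 2699.51 + 812.84 + 7015.73 + 548.96 = 11077.04
Import duty = 11077.04 × 22.6% = 2503.41
Buyer bears: origin terminal 812.84 + freight 7015.73 + insurance 548.96 + brokerage 247.99 + delivery 1694.94 + duty 2503.41 = 12823.87
Landed cost = invoice 2699.51 + 12823.87 = 15523.38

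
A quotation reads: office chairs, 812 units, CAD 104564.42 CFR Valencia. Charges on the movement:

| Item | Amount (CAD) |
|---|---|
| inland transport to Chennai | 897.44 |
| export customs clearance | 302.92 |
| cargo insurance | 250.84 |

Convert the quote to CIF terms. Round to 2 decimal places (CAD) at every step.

Not relevant to the conversion: export clearance, inland to port — on the seller under both CFR and CIF; already in the CFR price and stays in the CIF price.
From CFR to CIF, the seller additionally bears: insurance.
CIF price = 104564.42 + 250.84 = 104815.26

CIF price: CAD 104815.26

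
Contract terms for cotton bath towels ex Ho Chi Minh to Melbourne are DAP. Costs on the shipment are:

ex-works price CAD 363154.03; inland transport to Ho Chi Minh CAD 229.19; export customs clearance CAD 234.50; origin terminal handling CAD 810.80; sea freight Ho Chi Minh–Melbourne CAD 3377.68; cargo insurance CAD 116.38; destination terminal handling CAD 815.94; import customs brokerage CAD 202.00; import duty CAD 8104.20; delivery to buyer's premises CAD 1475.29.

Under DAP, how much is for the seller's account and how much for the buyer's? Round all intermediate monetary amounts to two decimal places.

DAP: the seller bears all costs to the named destination except import duty and clearance.
Seller's account: goods 363154.03 + inland to port 229.19 + export clearance 234.50 + origin terminal 810.80 + freight 3377.68 + insurance 116.38 + destination terminal 815.94 + delivery 1475.29 = 370213.81
Buyer's account: brokerage 202.00 + duty 8104.20 = 8306.20

Seller: CAD 370213.81; buyer: CAD 8306.20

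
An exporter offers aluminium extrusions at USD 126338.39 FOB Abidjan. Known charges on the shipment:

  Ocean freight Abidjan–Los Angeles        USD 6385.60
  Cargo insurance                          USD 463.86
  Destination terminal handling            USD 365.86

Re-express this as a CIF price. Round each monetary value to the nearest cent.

Not relevant to the conversion: destination terminal — on the buyer under both terms; not part of either seller's price.
From FOB to CIF, the seller additionally bears: freight, insurance.
CIF price = 126338.39 + 6385.60 + 463.86 = 133187.85

CIF price: USD 133187.85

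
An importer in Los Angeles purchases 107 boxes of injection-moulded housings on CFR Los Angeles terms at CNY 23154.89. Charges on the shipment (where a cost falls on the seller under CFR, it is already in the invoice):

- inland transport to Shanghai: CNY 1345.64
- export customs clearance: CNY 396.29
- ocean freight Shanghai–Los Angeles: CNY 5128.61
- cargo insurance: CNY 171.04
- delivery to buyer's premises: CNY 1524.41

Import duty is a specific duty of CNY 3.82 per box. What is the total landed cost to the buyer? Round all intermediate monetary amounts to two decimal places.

CFR: the seller pays costs through ocean freight to the destination port, but not insurance.
Already in the invoice (seller's account under CFR): inland to port, export clearance, freight — exclude.
CIF value = CFR price + insurance = 23154.89 + 171.04 = 23325.93
Import duty = 107 × 3.82 = 408.74
Buyer bears: insurance 171.04 + delivery 1524.41 + duty 408.74 = 2104.19
Landed cost = invoice 23154.89 + 2104.19 = 25259.08

Total landed cost: CNY 25259.08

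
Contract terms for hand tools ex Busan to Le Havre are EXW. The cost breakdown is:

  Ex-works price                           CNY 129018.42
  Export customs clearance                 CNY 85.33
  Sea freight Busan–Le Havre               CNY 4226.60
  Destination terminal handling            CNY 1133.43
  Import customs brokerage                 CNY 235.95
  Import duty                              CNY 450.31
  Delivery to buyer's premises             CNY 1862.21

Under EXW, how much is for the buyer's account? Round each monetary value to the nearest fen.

EXW: the seller makes goods available at their premises; the buyer bears all onward costs.
Seller's account: goods 129018.42 = 129018.42
Buyer's account: export clearance 85.33 + freight 4226.60 + destination terminal 1133.43 + brokerage 235.95 + duty 450.31 + delivery 1862.21 = 7993.83

Buyer's account: CNY 7993.83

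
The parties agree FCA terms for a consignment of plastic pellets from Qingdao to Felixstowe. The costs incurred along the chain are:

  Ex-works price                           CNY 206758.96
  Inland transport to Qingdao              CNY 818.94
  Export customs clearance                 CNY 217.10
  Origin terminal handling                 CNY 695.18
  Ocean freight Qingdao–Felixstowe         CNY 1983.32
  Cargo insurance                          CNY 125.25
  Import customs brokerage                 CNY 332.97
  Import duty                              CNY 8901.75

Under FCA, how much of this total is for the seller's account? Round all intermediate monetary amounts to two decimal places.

FCA: the seller delivers export-cleared goods to the carrier; the buyer bears costs from that point.
Seller's account: goods 206758.96 + inland to port 818.94 + export clearance 217.10 = 207795.00
Buyer's account: origin terminal 695.18 + freight 1983.32 + insurance 125.25 + brokerage 332.97 + duty 8901.75 = 12038.47

Seller's account: CNY 207795.00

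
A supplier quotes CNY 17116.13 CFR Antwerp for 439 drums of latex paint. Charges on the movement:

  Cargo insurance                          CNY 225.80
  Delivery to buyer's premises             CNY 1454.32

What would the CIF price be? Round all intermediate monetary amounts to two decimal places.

Not relevant to the conversion: delivery — on the buyer under both terms; not part of either seller's price.
From CFR to CIF, the seller additionally bears: insurance.
CIF price = 17116.13 + 225.80 = 17341.93

CIF price: CNY 17341.93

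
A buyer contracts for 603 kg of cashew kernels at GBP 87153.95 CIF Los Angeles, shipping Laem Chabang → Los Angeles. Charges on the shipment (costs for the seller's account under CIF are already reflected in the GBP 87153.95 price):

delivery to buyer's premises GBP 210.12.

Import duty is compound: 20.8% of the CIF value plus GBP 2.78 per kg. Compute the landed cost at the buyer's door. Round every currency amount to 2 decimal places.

Total landed cost: GBP 107168.43

CIF: the seller pays costs through ocean freight and marine insurance to the destination port.
The CIF price already equals the CIF value: 87153.95
Ad valorem component: 87153.95 × 20.8% = 18128.02
Specific component: 603 × 2.78 = 1676.34
Import duty = 18128.02 + 1676.34 = 19804.36
Buyer bears: delivery 210.12 + duty 19804.36 = 20014.48
Landed cost = invoice 87153.95 + 20014.48 = 107168.43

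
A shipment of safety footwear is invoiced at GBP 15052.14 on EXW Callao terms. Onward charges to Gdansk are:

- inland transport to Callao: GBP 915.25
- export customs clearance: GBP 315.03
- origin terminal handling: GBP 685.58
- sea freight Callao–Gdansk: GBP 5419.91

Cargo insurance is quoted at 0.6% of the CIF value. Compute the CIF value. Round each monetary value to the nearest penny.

CIF value: GBP 22523.05

Let C be the CIF value. C = EXW price + pre-shipment costs + freight + 0.6% × C
C − 0.6% × C = 15052.14 + 915.25 + 315.03 + 685.58 + 5419.91
0.994 × C = 22387.91
C = 22387.91 / 0.994 = 22523.05
Insurance premium = 0.6% × 22523.05 = 135.14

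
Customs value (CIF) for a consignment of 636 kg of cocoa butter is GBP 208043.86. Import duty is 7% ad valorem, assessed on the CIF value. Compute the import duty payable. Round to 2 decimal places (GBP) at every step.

Import duty = 208043.86 × 7% = 14563.07

Import duty: GBP 14563.07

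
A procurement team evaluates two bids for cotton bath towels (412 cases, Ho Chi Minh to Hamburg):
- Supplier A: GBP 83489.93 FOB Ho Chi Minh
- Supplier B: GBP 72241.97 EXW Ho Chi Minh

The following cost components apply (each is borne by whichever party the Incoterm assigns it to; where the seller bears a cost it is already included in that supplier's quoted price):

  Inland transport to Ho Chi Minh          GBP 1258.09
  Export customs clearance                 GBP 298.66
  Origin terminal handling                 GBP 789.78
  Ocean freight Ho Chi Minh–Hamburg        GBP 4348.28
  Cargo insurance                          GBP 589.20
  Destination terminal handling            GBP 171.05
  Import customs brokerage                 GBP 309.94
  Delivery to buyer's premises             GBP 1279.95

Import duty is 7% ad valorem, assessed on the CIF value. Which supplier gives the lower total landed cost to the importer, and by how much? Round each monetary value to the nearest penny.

Supplier A (FOB):
CIF value = FOB price + freight + insurance = 83489.93 + 4348.28 + 589.20 = 88427.41
Import duty = 88427.41 × 7% = 6189.92
Buyer bears (A): 4348.28 + 589.20 + 171.05 + 309.94 + 1279.95 = 6698.42
Landed cost (A) = invoice 83489.93 + 6698.42 + duty 6189.92 = 96378.27
Supplier B (EXW):
CIF value = EXW price + inland to port + export clearance + origin terminal + freight + insurance = 72241.97 + 1258.09 + 298.66 + 789.78 + 4348.28 + 589.20 = 79525.98
Import duty = 79525.98 × 7% = 5566.82
Buyer bears (B): 1258.09 + 298.66 + 789.78 + 4348.28 + 589.20 + 171.05 + 309.94 + 1279.95 = 9044.95
Landed cost (B) = invoice 72241.97 + 9044.95 + duty 5566.82 = 86853.74
Difference = |96378.27 − 86853.74| = 9524.53

Supplier B is cheaper by GBP 9524.53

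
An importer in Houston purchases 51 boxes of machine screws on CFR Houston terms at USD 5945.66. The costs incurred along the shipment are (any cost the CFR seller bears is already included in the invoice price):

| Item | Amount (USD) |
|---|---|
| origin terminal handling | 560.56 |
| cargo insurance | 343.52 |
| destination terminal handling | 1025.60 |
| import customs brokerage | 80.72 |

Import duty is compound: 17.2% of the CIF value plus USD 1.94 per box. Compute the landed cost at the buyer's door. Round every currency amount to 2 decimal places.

CFR: the seller pays costs through ocean freight to the destination port, but not insurance.
Already in the invoice (seller's account under CFR): origin terminal — exclude.
CIF value = CFR price + insurance = 5945.66 + 343.52 = 6289.18
Ad valorem component: 6289.18 × 17.2% = 1081.74
Specific component: 51 × 1.94 = 98.94
Import duty = 1081.74 + 98.94 = 1180.68
Buyer bears: insurance 343.52 + destination terminal 1025.60 + brokerage 80.72 + duty 1180.68 = 2630.52
Landed cost = invoice 5945.66 + 2630.52 = 8576.18

Total landed cost: USD 8576.18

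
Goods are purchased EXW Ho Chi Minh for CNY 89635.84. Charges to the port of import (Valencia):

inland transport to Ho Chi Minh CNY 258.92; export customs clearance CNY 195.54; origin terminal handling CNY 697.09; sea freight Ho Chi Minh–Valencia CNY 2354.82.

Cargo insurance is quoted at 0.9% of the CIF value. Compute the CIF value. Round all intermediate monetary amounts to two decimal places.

CIF value: CNY 93988.10

Let C be the CIF value. C = EXW price + pre-shipment costs + freight + 0.9% × C
C − 0.9% × C = 89635.84 + 258.92 + 195.54 + 697.09 + 2354.82
0.991 × C = 93142.21
C = 93142.21 / 0.991 = 93988.10
Insurance premium = 0.9% × 93988.10 = 845.89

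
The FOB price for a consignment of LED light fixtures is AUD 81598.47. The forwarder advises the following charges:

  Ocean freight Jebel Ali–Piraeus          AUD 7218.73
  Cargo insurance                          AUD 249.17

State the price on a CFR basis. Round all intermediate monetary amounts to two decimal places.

CFR price: AUD 88817.20

Not relevant to the conversion: insurance — on the buyer under both terms; not part of either seller's price.
From FOB to CFR, the seller additionally bears: freight.
CFR price = 81598.47 + 7218.73 = 88817.20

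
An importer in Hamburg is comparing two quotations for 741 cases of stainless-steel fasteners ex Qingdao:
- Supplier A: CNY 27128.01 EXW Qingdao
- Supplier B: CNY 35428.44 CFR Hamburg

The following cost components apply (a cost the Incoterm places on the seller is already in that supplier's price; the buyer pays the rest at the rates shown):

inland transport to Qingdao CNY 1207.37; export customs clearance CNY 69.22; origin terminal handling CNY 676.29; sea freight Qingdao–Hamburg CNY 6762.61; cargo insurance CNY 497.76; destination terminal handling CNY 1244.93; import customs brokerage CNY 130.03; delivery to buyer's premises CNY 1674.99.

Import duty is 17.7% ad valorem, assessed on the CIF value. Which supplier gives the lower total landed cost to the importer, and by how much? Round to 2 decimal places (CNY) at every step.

Supplier B is cheaper by CNY 488.52

Supplier A (EXW):
CIF value = EXW price + inland to port + export clearance + origin terminal + freight + insurance = 27128.01 + 1207.37 + 69.22 + 676.29 + 6762.61 + 497.76 = 36341.26
Import duty = 36341.26 × 17.7% = 6432.40
Buyer bears (A): 1207.37 + 69.22 + 676.29 + 6762.61 + 497.76 + 1244.93 + 130.03 + 1674.99 = 12263.20
Landed cost (A) = invoice 27128.01 + 12263.20 + duty 6432.40 = 45823.61
Supplier B (CFR):
CIF value = CFR price + insurance = 35428.44 + 497.76 = 35926.20
Import duty = 35926.20 × 17.7% = 6358.94
Buyer bears (B): 497.76 + 1244.93 + 130.03 + 1674.99 = 3547.71
Landed cost (B) = invoice 35428.44 + 3547.71 + duty 6358.94 = 45335.09
Difference = |45823.61 − 45335.09| = 488.52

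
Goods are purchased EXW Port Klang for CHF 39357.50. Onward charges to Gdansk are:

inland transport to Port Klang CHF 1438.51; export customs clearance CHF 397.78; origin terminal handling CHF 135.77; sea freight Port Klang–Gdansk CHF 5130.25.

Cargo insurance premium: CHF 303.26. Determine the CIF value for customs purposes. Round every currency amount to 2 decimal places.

CIF = EXW price + pre-shipment costs + freight + insurance
CIF = 39357.50 + 1438.51 + 397.78 + 135.77 + 5130.25 + 303.26 = 46763.07

CIF value: CHF 46763.07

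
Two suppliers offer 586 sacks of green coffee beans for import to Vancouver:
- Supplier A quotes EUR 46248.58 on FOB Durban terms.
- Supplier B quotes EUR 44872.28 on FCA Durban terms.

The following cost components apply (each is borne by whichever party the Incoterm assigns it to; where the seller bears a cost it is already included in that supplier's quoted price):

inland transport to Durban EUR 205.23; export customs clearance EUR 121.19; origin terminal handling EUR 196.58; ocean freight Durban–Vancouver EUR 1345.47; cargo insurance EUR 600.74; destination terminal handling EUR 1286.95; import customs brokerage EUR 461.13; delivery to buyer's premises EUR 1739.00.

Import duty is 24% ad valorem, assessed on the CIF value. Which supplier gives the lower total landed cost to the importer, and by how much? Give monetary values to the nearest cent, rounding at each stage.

Supplier B is cheaper by EUR 1462.85

Supplier A (FOB):
CIF value = FOB price + freight + insurance = 46248.58 + 1345.47 + 600.74 = 48194.79
Import duty = 48194.79 × 24% = 11566.75
Buyer bears (A): 1345.47 + 600.74 + 1286.95 + 461.13 + 1739.00 = 5433.29
Landed cost (A) = invoice 46248.58 + 5433.29 + duty 11566.75 = 63248.62
Supplier B (FCA):
CIF value = FCA price + origin terminal + freight + insurance = 44872.28 + 196.58 + 1345.47 + 600.74 = 47015.07
Import duty = 47015.07 × 24% = 11283.62
Buyer bears (B): 196.58 + 1345.47 + 600.74 + 1286.95 + 461.13 + 1739.00 = 5629.87
Landed cost (B) = invoice 44872.28 + 5629.87 + duty 11283.62 = 61785.77
Difference = |63248.62 − 61785.77| = 1462.85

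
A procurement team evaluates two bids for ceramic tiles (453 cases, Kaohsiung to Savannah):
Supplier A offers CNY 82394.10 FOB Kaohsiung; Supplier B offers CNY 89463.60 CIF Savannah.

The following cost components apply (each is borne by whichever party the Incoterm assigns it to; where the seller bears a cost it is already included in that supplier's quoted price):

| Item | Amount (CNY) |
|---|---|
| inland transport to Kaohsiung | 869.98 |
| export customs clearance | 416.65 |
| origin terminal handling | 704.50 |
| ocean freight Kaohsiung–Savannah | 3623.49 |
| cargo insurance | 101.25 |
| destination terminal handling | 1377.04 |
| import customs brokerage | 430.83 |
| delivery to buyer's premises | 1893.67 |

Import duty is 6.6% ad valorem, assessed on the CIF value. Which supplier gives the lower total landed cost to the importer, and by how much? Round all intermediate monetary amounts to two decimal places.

Supplier A is cheaper by CNY 3565.52

Supplier A (FOB):
CIF value = FOB price + freight + insurance = 82394.10 + 3623.49 + 101.25 = 86118.84
Import duty = 86118.84 × 6.6% = 5683.84
Buyer bears (A): 3623.49 + 101.25 + 1377.04 + 430.83 + 1893.67 = 7426.28
Landed cost (A) = invoice 82394.10 + 7426.28 + duty 5683.84 = 95504.22
Supplier B (CIF):
The CIF price already equals the CIF value: 89463.60
Import duty = 89463.60 × 6.6% = 5904.60
Buyer bears (B): 1377.04 + 430.83 + 1893.67 = 3701.54
Landed cost (B) = invoice 89463.60 + 3701.54 + duty 5904.60 = 99069.74
Difference = |95504.22 − 99069.74| = 3565.52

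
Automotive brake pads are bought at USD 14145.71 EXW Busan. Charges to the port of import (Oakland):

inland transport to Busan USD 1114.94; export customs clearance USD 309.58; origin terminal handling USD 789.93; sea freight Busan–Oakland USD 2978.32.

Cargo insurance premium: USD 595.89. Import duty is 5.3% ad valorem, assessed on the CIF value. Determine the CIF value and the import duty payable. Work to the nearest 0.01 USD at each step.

CIF = EXW price + pre-shipment costs + freight + insurance
CIF = 14145.71 + 1114.94 + 309.58 + 789.93 + 2978.32 + 595.89 = 19934.37
Import duty = 19934.37 × 5.3% = 1056.52

CIF value: USD 19934.37; import duty: USD 1056.52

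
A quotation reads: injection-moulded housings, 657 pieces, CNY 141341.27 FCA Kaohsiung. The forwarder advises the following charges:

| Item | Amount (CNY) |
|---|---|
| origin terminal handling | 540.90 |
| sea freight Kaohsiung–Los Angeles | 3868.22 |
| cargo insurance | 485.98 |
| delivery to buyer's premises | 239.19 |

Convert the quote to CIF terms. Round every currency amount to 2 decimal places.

CIF price: CNY 146236.37

Not relevant to the conversion: delivery — on the buyer under both terms; not part of either seller's price.
From FCA to CIF, the seller additionally bears: origin terminal, freight, insurance.
CIF price = 141341.27 + 540.90 + 3868.22 + 485.98 = 146236.37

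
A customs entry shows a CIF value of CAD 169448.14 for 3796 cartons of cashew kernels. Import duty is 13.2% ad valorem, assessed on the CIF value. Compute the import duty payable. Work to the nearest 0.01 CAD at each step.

Import duty = 169448.14 × 13.2% = 22367.15

Import duty: CAD 22367.15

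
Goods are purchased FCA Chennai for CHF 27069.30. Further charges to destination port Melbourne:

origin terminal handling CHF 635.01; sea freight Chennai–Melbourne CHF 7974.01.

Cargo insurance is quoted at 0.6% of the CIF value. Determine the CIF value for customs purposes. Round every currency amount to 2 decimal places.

Let C be the CIF value. C = FCA price + pre-shipment costs + freight + 0.6% × C
C − 0.6% × C = 27069.30 + 635.01 + 7974.01
0.994 × C = 35678.32
C = 35678.32 / 0.994 = 35893.68
Insurance premium = 0.6% × 35893.68 = 215.36

CIF value: CHF 35893.68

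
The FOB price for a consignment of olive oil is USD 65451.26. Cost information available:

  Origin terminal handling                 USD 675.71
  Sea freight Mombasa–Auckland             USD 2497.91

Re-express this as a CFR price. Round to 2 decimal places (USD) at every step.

CFR price: USD 67949.17

Not relevant to the conversion: origin terminal — on the seller under both FOB and CFR; already in the FOB price and stays in the CFR price.
From FOB to CFR, the seller additionally bears: freight.
CFR price = 65451.26 + 2497.91 = 67949.17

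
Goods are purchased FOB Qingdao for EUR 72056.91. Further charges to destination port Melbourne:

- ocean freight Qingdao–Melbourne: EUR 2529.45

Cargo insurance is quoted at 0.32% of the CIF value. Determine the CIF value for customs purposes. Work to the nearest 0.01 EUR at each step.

Let C be the CIF value. C = FOB price + freight + 0.32% × C
C − 0.32% × C = 72056.91 + 2529.45
0.9968 × C = 74586.36
C = 74586.36 / 0.9968 = 74825.80
Insurance premium = 0.32% × 74825.80 = 239.44

CIF value: EUR 74825.80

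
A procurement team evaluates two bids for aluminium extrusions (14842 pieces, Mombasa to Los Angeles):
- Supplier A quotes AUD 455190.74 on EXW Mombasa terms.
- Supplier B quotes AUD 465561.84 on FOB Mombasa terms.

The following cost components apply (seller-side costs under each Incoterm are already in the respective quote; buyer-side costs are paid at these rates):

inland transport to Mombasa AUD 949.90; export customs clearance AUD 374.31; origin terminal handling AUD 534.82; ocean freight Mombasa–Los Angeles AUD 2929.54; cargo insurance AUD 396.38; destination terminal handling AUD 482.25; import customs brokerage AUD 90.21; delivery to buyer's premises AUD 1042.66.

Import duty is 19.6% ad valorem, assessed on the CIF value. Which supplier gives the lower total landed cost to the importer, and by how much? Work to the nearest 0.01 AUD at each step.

Supplier A is cheaper by AUD 10180.43

Supplier A (EXW):
CIF value = EXW price + inland to port + export clearance + origin terminal + freight + insurance = 455190.74 + 949.90 + 374.31 + 534.82 + 2929.54 + 396.38 = 460375.69
Import duty = 460375.69 × 19.6% = 90233.64
Buyer bears (A): 949.90 + 374.31 + 534.82 + 2929.54 + 396.38 + 482.25 + 90.21 + 1042.66 = 6800.07
Landed cost (A) = invoice 455190.74 + 6800.07 + duty 90233.64 = 552224.45
Supplier B (FOB):
CIF value = FOB price + freight + insurance = 465561.84 + 2929.54 + 396.38 = 468887.76
Import duty = 468887.76 × 19.6% = 91902.00
Buyer bears (B): 2929.54 + 396.38 + 482.25 + 90.21 + 1042.66 = 4941.04
Landed cost (B) = invoice 465561.84 + 4941.04 + duty 91902.00 = 562404.88
Difference = |552224.45 − 562404.88| = 10180.43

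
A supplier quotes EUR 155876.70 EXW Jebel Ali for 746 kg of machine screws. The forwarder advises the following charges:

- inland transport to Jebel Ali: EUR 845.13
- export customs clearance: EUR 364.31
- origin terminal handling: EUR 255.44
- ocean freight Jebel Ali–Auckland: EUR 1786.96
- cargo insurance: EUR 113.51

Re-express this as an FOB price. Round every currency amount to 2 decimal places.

FOB price: EUR 157341.58

Not relevant to the conversion: insurance, freight — on the buyer under both terms; not part of either seller's price.
From EXW to FOB, the seller additionally bears: inland to port, export clearance, origin terminal.
FOB price = 155876.70 + 845.13 + 364.31 + 255.44 = 157341.58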